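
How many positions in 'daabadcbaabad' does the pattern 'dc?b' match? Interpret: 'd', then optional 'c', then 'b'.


Pattern: dc?b means 'd', then optional 'c', then 'b'.
Scanning 'daabadcbaabad' position-by-position:
  Pos 0: window 'daa' -> no
  Pos 1: window 'aab' -> no
  Pos 2: window 'aba' -> no
  Pos 3: window 'bad' -> no
  Pos 4: window 'adc' -> no
  Pos 5: window 'dcb' -> MATCH
  Pos 6: window 'cba' -> no
  Pos 7: window 'baa' -> no
  Pos 8: window 'aab' -> no
  Pos 9: window 'aba' -> no
  Pos 10: window 'bad' -> no
  Pos 11: window 'ad' -> no
  Pos 12: window 'd' -> no
Total matches: 1

1


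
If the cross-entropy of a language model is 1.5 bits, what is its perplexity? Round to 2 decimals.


Perplexity formula: PP = 2^H
H = 1.5
PP = 2^1.5
Decompose: 2^1.5 = 2^1 * 2^0.5 = 2^1 * sqrt(2)
2^1 = 2, sqrt(2) ~ 1.4142136
PP ~ 2 * 1.4142136 = 2.8284272
Rounded to 2 decimals: 2.83

2.83


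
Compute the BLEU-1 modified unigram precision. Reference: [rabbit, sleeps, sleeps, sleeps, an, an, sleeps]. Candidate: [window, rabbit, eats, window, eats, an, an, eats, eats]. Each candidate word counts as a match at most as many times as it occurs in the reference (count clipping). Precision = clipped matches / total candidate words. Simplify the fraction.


Reference word counts: {'an': 2, 'rabbit': 1, 'sleeps': 4}
Checking each candidate word (with clipping):
  'window' -> not in reference -> no match (matches: 0)
  'rabbit' -> in reference (ref count 1, used 1/1) -> match (matches: 1)
  'eats' -> not in reference -> no match (matches: 1)
  'window' -> not in reference -> no match (matches: 1)
  'eats' -> not in reference -> no match (matches: 1)
  'an' -> in reference (ref count 2, used 1/2) -> match (matches: 2)
  'an' -> in reference (ref count 2, used 2/2) -> match (matches: 3)
  'eats' -> not in reference -> no match (matches: 3)
  'eats' -> not in reference -> no match (matches: 3)
Clipped matches: 3, Candidate length: 9
Precision = 3/9 = 1/3

1/3


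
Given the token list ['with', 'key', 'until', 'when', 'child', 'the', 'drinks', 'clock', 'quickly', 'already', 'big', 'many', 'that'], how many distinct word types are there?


Listing all tokens and tracking unique types:
  Token 1: 'with' -> NEW (unique so far: 1)
  Token 2: 'key' -> NEW (unique so far: 2)
  Token 3: 'until' -> NEW (unique so far: 3)
  Token 4: 'when' -> NEW (unique so far: 4)
  Token 5: 'child' -> NEW (unique so far: 5)
  Token 6: 'the' -> NEW (unique so far: 6)
  Token 7: 'drinks' -> NEW (unique so far: 7)
  Token 8: 'clock' -> NEW (unique so far: 8)
  Token 9: 'quickly' -> NEW (unique so far: 9)
  Token 10: 'already' -> NEW (unique so far: 10)
  Token 11: 'big' -> NEW (unique so far: 11)
  Token 12: 'many' -> NEW (unique so far: 12)
  Token 13: 'that' -> NEW (unique so far: 13)
Unique types: ('already', 'big', 'child', 'clock', 'drinks', 'key', 'many', 'quickly', 'that', 'the', 'until', 'when', 'with')
Vocabulary size: 13

13


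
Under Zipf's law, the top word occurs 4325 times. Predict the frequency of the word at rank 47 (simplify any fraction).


Zipf's law: freq(rank) = f1 / rank
f1 = 4325, rank = 47
freq = 4325 / 47
GCD(4325, 47) = 1
Simplified: 4325/47

4325/47


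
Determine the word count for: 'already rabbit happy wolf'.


Counting words by splitting on spaces:
  Word 1: 'already'
  Word 2: 'rabbit'
  Word 3: 'happy'
  Word 4: 'wolf'
Total words: 4

4


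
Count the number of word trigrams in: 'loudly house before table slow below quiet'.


Word trigrams from [7] words:
  Trigram 1: (loudly house before)
  Trigram 2: (house before table)
  Trigram 3: (before table slow)
  Trigram 4: (table slow below)
  Trigram 5: (slow below quiet)
Total word trigrams: 7 - 2 = 5

5


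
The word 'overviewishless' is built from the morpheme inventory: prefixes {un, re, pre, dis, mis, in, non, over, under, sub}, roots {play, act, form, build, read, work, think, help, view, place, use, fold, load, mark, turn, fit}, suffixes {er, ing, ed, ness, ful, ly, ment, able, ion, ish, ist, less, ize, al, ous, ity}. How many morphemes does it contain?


Segmenting 'overviewishless' against the inventory:
  'over' -> prefix (morpheme 1)
  'view' -> root (morpheme 2)
  'ish' -> suffix (morpheme 3)
  'less' -> suffix (morpheme 4)
Total morphemes: 4

4


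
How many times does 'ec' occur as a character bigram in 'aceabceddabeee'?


Scanning 'aceabceddabeee' for bigram 'ec':
  Position 0: 'ac' -> no
  Position 1: 'ce' -> no
  Position 2: 'ea' -> no
  Position 3: 'ab' -> no
  Position 4: 'bc' -> no
  Position 5: 'ce' -> no
  Position 6: 'ed' -> no
  Position 7: 'dd' -> no
  Position 8: 'da' -> no
  Position 9: 'ab' -> no
  Position 10: 'be' -> no
  Position 11: 'ee' -> no
  Position 12: 'ee' -> no
Total matches: 0

0


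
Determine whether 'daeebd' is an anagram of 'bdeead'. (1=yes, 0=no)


Sort characters of 'daeebd': 'abddee'
Sort characters of 'bdeead': 'abddee'
Sorted forms match -> they ARE anagrams
Result: 1

1


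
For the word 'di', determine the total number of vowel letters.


Scanning each character of 'di':
  Position 1: 'd' -> consonant (running count: 0)
  Position 2: 'i' -> vowel (running count: 1)
Total vowels: 1

1


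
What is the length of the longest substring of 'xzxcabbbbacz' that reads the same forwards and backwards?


Scanning 'xzxcabbbbacz' for palindromic substrings.
Substring at positions 3-10: 'cabbbbac'.
Check: reverse('cabbbbac') = 'cabbbbac' -> palindrome confirmed.
Neighbouring characters ('x' / 'z') break symmetry, so it cannot extend further.
No longer palindromic substring exists; longest length = 8

8


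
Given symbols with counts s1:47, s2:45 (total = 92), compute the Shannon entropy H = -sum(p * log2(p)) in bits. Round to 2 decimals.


Computing entropy H = -sum(p_i * log2(p_i)):
  s1: p = 47/92 = 0.5109, -p*log2(p) = 0.4950
  s2: p = 45/92 = 0.4891, -p*log2(p) = 0.5046
H = sum of terms = 0.9996
Rounded to 2 decimals: 1.00

1.00


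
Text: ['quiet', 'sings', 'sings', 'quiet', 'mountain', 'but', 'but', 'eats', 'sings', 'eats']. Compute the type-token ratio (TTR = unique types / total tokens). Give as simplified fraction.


Tokens: 10
Unique types: ('but', 'eats', 'mountain', 'quiet', 'sings') = 5
TTR = 5/10
Simplify: divide both by 5 -> 1/2
TTR = 1/2

1/2


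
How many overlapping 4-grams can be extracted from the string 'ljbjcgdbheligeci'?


String 'ljbjcgdbheligeci' has length L = 16.
Number of overlapping n-grams = L - n + 1
Substituting: 16 - 4 + 1 = 13

13


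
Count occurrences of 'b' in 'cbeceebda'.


Scanning 'cbeceebda' for 'b':
  Position 1: 'b' -> MATCH (count: 1)
  Position 6: 'b' -> MATCH (count: 2)
Total occurrences of 'b': 2

2


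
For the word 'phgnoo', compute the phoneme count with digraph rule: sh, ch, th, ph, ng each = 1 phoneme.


Parsing 'phgnoo' greedily, digraphs first:
  'ph' -> digraph (1 consonant phoneme) (phonemes so far: 1)
  'g' -> consonant phoneme (phonemes so far: 2)
  'n' -> consonant phoneme (phonemes so far: 3)
  'o' -> vowel phoneme (phonemes so far: 4)
  'o' -> vowel phoneme (phonemes so far: 5)
Total phonemes: 5

5


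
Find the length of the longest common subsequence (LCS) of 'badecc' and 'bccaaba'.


DP table for LCS of 'badecc' and 'bccaaba':
       b  c  c  a  a  b  a
    0  0  0  0  0  0  0  0
  b 0  1  1  1  1  1  1  1
  a 0  1  1  1  2  2  2  2
  d 0  1  1  1  2  2  2  2
  e 0  1  1  1  2  2  2  2
  c 0  1  2  2  2  2  2  2
  c 0  1  2  3  3  3  3  3
LCS: 'bcc'
LCS length = 3

3


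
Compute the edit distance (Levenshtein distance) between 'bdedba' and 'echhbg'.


Building DP table for s1='bdedba' (len 6) and s2='echhbg' (len 6):
       e  c  h  h  b  g
    0  1  2  3  4  5  6
  b 1  1  2  3  4  4  5
  d 2  2  2  3  4  5  5
  e 3  2  3  3  4  5  6
  d 4  3  3  4  4  5  6
  b 5  4  4  4  5  4  5
  a 6  5  5  5  5  5  5
Edit distance = dp[6][6] = 5

5


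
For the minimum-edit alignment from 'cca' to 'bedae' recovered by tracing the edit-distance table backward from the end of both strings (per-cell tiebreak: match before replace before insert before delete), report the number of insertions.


Edit distance = 4. Backtracking from cell (3, 5) with preference match > replace > insert > delete,
then listing the resulting alignment 'cca' -> 'bedae' left to right:
  Step 1: insert 'b' [insertion #1]
  Step 2: replace c->e
  Step 3: replace c->d
  Step 4: keep 'a'
  Step 5: insert 'e' [insertion #2]
Total insertions: 2

2


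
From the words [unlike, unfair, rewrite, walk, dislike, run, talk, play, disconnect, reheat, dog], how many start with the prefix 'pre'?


Checking each word for prefix 'pre':
  'unlike' -> no (count: 0)
  'unfair' -> no (count: 0)
  'rewrite' -> no (count: 0)
  'walk' -> no (count: 0)
  'dislike' -> no (count: 0)
  'run' -> no (count: 0)
  'talk' -> no (count: 0)
  'play' -> no (count: 0)
  'disconnect' -> no (count: 0)
  'reheat' -> no (count: 0)
  'dog' -> no (count: 0)
Total with prefix 'pre': 0

0


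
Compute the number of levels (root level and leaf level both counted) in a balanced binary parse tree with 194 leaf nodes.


In a balanced binary tree with n leaves the deepest leaf is ceil(log2(n)) edges below the root,
so counting node levels inclusive of root and leaves gives ceil(log2(n)) + 1 levels.
log2(194) = 7.5999
ceil(7.5999) = 8
levels = 8 + 1 = 9

9


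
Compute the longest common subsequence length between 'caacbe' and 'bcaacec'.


DP table for LCS of 'caacbe' and 'bcaacec':
       b  c  a  a  c  e  c
    0  0  0  0  0  0  0  0
  c 0  0  1  1  1  1  1  1
  a 0  0  1  2  2  2  2  2
  a 0  0  1  2  3  3  3  3
  c 0  0  1  2  3  4  4  4
  b 0  1  1  2  3  4  4  4
  e 0  1  1  2  3  4  5  5
LCS: 'caace'
LCS length = 5

5


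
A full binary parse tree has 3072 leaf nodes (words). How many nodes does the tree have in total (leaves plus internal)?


Leaf nodes (terminals): 3072
Internal nodes = n - 1 = 3072 - 1 = 3071
Total = leaves + internal = 3072 + 3071 = 6143

6143


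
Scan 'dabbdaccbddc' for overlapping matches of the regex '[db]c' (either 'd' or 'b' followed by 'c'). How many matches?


Pattern: [db]c means either 'd' or 'b' followed by 'c'.
Scanning 'dabbdaccbddc' position-by-position:
  Pos 0: window 'da' -> no
  Pos 1: window 'ab' -> no
  Pos 2: window 'bb' -> no
  Pos 3: window 'bd' -> no
  Pos 4: window 'da' -> no
  Pos 5: window 'ac' -> no
  Pos 6: window 'cc' -> no
  Pos 7: window 'cb' -> no
  Pos 8: window 'bd' -> no
  Pos 9: window 'dd' -> no
  Pos 10: window 'dc' -> MATCH
  Pos 11: window 'c' -> no
Total matches: 1

1


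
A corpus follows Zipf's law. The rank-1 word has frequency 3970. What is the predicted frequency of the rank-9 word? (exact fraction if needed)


Zipf's law: freq(rank) = f1 / rank
f1 = 3970, rank = 9
freq = 3970 / 9
GCD(3970, 9) = 1
Simplified: 3970/9

3970/9


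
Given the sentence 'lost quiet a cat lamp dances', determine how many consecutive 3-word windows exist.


Word trigrams from [6] words:
  Trigram 1: (lost quiet a)
  Trigram 2: (quiet a cat)
  Trigram 3: (a cat lamp)
  Trigram 4: (cat lamp dances)
Total word trigrams: 6 - 2 = 4

4


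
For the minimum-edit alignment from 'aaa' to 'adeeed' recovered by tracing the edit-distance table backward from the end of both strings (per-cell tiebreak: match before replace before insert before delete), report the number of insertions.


Edit distance = 5. Backtracking from cell (3, 6) with preference match > replace > insert > delete,
then listing the resulting alignment 'aaa' -> 'adeeed' left to right:
  Step 1: keep 'a'
  Step 2: insert 'd' [insertion #1]
  Step 3: insert 'e' [insertion #2]
  Step 4: insert 'e' [insertion #3]
  Step 5: replace a->e
  Step 6: replace a->d
Total insertions: 3

3


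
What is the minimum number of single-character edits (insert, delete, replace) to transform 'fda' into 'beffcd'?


Building DP table for s1='fda' (len 3) and s2='beffcd' (len 6):
       b  e  f  f  c  d
    0  1  2  3  4  5  6
  f 1  1  2  2  3  4  5
  d 2  2  2  3  3  4  4
  a 3  3  3  3  4  4  5
Edit distance = dp[3][6] = 5

5


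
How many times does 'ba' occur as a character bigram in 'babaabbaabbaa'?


Scanning 'babaabbaabbaa' for bigram 'ba':
  Position 0: 'ba' -> MATCH
  Position 1: 'ab' -> no
  Position 2: 'ba' -> MATCH
  Position 3: 'aa' -> no
  Position 4: 'ab' -> no
  Position 5: 'bb' -> no
  Position 6: 'ba' -> MATCH
  Position 7: 'aa' -> no
  Position 8: 'ab' -> no
  Position 9: 'bb' -> no
  Position 10: 'ba' -> MATCH
  Position 11: 'aa' -> no
Total matches: 4

4


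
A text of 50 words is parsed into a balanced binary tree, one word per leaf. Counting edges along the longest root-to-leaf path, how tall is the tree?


In a balanced binary tree with n leaves the deepest leaf is ceil(log2(n)) edges below the root.
log2(50) = 5.6439
ceil(5.6439) = 6
height (edges) = 6

6


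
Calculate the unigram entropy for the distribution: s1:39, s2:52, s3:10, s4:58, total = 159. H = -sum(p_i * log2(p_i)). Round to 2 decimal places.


Computing entropy H = -sum(p_i * log2(p_i)):
  s1: p = 39/159 = 0.2453, -p*log2(p) = 0.4973
  s2: p = 52/159 = 0.3270, -p*log2(p) = 0.5273
  s3: p = 10/159 = 0.0629, -p*log2(p) = 0.2510
  s4: p = 58/159 = 0.3648, -p*log2(p) = 0.5307
H = sum of terms = 1.8063
Rounded to 2 decimals: 1.81

1.81


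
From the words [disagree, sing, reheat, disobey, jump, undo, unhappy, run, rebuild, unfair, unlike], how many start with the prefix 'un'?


Checking each word for prefix 'un':
  'disagree' -> no (count: 0)
  'sing' -> no (count: 0)
  'reheat' -> no (count: 0)
  'disobey' -> no (count: 0)
  'jump' -> no (count: 0)
  'undo' -> YES, starts with 'un' (count: 1)
  'unhappy' -> YES, starts with 'un' (count: 2)
  'run' -> no (count: 2)
  'rebuild' -> no (count: 2)
  'unfair' -> YES, starts with 'un' (count: 3)
  'unlike' -> YES, starts with 'un' (count: 4)
Total with prefix 'un': 4

4


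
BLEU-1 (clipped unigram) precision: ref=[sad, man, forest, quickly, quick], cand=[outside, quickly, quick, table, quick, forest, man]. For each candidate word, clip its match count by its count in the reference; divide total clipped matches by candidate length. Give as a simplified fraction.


Reference word counts: {'forest': 1, 'man': 1, 'quick': 1, 'quickly': 1, 'sad': 1}
Checking each candidate word (with clipping):
  'outside' -> not in reference -> no match (matches: 0)
  'quickly' -> in reference (ref count 1, used 1/1) -> match (matches: 1)
  'quick' -> in reference (ref count 1, used 1/1) -> match (matches: 2)
  'table' -> not in reference -> no match (matches: 2)
  'quick' -> ref count 1 already used up (1/1) -> clipped, no match (matches: 2)
  'forest' -> in reference (ref count 1, used 1/1) -> match (matches: 3)
  'man' -> in reference (ref count 1, used 1/1) -> match (matches: 4)
Clipped matches: 4, Candidate length: 7
Precision = 4/7

4/7


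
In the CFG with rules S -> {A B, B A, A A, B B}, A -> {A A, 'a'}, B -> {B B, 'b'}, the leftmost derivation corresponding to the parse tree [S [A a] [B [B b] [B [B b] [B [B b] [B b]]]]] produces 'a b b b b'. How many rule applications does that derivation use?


Every bracketed nonterminal node [X ...] in the tree is produced by exactly one rule application.
Reading the tree off as a leftmost derivation:
  Step 1: S  =>  A B   (applied S -> A B)
  Step 2: A B  =>  a B   (applied A -> a)
  Step 3: a B  =>  a B B   (applied B -> B B)
  Step 4: a B B  =>  a b B   (applied B -> b)
  Step 5: a b B  =>  a b B B   (applied B -> B B)
  Step 6: a b B B  =>  a b b B   (applied B -> b)
  Step 7: a b b B  =>  a b b B B   (applied B -> B B)
  Step 8: a b b B B  =>  a b b b B   (applied B -> b)
  Step 9: a b b b B  =>  a b b b b   (applied B -> b)
Final yield: a b b b b
Total rewrite steps: 9

9


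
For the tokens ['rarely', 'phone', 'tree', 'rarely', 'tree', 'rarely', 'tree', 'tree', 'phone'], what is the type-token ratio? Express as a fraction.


Tokens: 9
Unique types: ('phone', 'rarely', 'tree') = 3
TTR = 3/9
Simplify: divide both by 3 -> 1/3
TTR = 1/3

1/3


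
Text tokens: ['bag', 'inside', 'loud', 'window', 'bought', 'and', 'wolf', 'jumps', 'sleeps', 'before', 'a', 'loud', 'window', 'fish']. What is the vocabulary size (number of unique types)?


Listing all tokens and tracking unique types:
  Token 1: 'bag' -> NEW (unique so far: 1)
  Token 2: 'inside' -> NEW (unique so far: 2)
  Token 3: 'loud' -> NEW (unique so far: 3)
  Token 4: 'window' -> NEW (unique so far: 4)
  Token 5: 'bought' -> NEW (unique so far: 5)
  Token 6: 'and' -> NEW (unique so far: 6)
  Token 7: 'wolf' -> NEW (unique so far: 7)
  Token 8: 'jumps' -> NEW (unique so far: 8)
  Token 9: 'sleeps' -> NEW (unique so far: 9)
  Token 10: 'before' -> NEW (unique so far: 10)
  Token 11: 'a' -> NEW (unique so far: 11)
  Token 12: 'loud' -> duplicate (unique so far: 11)
  Token 13: 'window' -> duplicate (unique so far: 11)
  Token 14: 'fish' -> NEW (unique so far: 12)
Unique types: ('a', 'and', 'bag', 'before', 'bought', 'fish', 'inside', 'jumps', 'loud', 'sleeps', 'window', 'wolf')
Vocabulary size: 12

12


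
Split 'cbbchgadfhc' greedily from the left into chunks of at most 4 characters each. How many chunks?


'cbbchgadfhc' has 11 characters.
Chunking with max size 4:
  Chunk 1: 'cbbc' (positions 0-3)
  Chunk 2: 'hgad' (positions 4-7)
  Chunk 3: 'fhc' (positions 8-10)
Total chunks: ceil(11 / 4) = 3

3


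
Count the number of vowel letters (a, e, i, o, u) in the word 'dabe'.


Scanning each character of 'dabe':
  Position 1: 'd' -> consonant (running count: 0)
  Position 2: 'a' -> vowel (running count: 1)
  Position 3: 'b' -> consonant (running count: 1)
  Position 4: 'e' -> vowel (running count: 2)
Total vowels: 2

2


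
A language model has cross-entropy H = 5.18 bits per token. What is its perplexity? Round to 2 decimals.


Perplexity formula: PP = 2^H
H = 5.18
PP = 2^5.18
Decompose: 2^5.18 = 2^5 * 2^0.18
2^5 = 32, 2^0.18 ~ 1.1328839
PP ~ 32 * 1.1328839 = 36.2522848
Rounded to 2 decimals: 36.25

36.25


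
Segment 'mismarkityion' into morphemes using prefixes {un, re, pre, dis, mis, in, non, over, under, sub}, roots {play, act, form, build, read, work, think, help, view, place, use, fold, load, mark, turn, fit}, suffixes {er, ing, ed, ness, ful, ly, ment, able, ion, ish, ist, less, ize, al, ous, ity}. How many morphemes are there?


Segmenting 'mismarkityion' against the inventory:
  'mis' -> prefix (morpheme 1)
  'mark' -> root (morpheme 2)
  'ity' -> suffix (morpheme 3)
  'ion' -> suffix (morpheme 4)
Total morphemes: 4

4


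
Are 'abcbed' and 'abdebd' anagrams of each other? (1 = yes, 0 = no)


Sort characters of 'abcbed': 'abbcde'
Sort characters of 'abdebd': 'abbdde'
Sorted forms differ -> they are NOT anagrams
Result: 0

0


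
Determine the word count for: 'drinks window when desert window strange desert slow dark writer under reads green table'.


Counting words by splitting on spaces:
  Word 1: 'drinks'
  Word 2: 'window'
  Word 3: 'when'
  Word 4: 'desert'
  Word 5: 'window'
  Word 6: 'strange'
  Word 7: 'desert'
  Word 8: 'slow'
  Word 9: 'dark'
  Word 10: 'writer'
  Word 11: 'under'
  Word 12: 'reads'
  Word 13: 'green'
  Word 14: 'table'
Total words: 14

14


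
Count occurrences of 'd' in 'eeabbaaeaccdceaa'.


Scanning 'eeabbaaeaccdceaa' for 'd':
  Position 11: 'd' -> MATCH (count: 1)
Total occurrences of 'd': 1

1


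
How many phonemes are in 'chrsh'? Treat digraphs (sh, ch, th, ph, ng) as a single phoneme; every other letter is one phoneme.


Parsing 'chrsh' greedily, digraphs first:
  'ch' -> digraph (1 consonant phoneme) (phonemes so far: 1)
  'r' -> consonant phoneme (phonemes so far: 2)
  'sh' -> digraph (1 consonant phoneme) (phonemes so far: 3)
Total phonemes: 3

3


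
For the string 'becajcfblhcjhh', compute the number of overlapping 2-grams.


String 'becajcfblhcjhh' has length L = 14.
Number of overlapping n-grams = L - n + 1
Substituting: 14 - 2 + 1 = 13

13


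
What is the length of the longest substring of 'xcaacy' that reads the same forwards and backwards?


Scanning 'xcaacy' for palindromic substrings.
Substring at positions 1-4: 'caac'.
Check: reverse('caac') = 'caac' -> palindrome confirmed.
Neighbouring characters ('x' / 'y') break symmetry, so it cannot extend further.
No longer palindromic substring exists; longest length = 4

4


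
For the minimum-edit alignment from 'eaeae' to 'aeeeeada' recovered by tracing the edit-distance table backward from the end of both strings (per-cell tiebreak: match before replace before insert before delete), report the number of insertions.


Edit distance = 5. Backtracking from cell (5, 8) with preference match > replace > insert > delete,
then listing the resulting alignment 'eaeae' -> 'aeeeeada' left to right:
  Step 1: insert 'a' [insertion #1]
  Step 2: insert 'e' [insertion #2]
  Step 3: keep 'e'
  Step 4: replace a->e
  Step 5: keep 'e'
  Step 6: keep 'a'
  Step 7: insert 'd' [insertion #3]
  Step 8: replace e->a
Total insertions: 3

3


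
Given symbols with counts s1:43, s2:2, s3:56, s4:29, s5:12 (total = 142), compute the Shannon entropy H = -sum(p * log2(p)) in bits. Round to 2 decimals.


Computing entropy H = -sum(p_i * log2(p_i)):
  s1: p = 43/142 = 0.3028, -p*log2(p) = 0.5219
  s2: p = 2/142 = 0.0141, -p*log2(p) = 0.0866
  s3: p = 56/142 = 0.3944, -p*log2(p) = 0.5294
  s4: p = 29/142 = 0.2042, -p*log2(p) = 0.4680
  s5: p = 12/142 = 0.0845, -p*log2(p) = 0.3012
H = sum of terms = 1.9071
Rounded to 2 decimals: 1.91

1.91


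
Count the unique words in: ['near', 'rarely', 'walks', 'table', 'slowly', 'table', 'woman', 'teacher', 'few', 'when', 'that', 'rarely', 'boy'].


Listing all tokens and tracking unique types:
  Token 1: 'near' -> NEW (unique so far: 1)
  Token 2: 'rarely' -> NEW (unique so far: 2)
  Token 3: 'walks' -> NEW (unique so far: 3)
  Token 4: 'table' -> NEW (unique so far: 4)
  Token 5: 'slowly' -> NEW (unique so far: 5)
  Token 6: 'table' -> duplicate (unique so far: 5)
  Token 7: 'woman' -> NEW (unique so far: 6)
  Token 8: 'teacher' -> NEW (unique so far: 7)
  Token 9: 'few' -> NEW (unique so far: 8)
  Token 10: 'when' -> NEW (unique so far: 9)
  Token 11: 'that' -> NEW (unique so far: 10)
  Token 12: 'rarely' -> duplicate (unique so far: 10)
  Token 13: 'boy' -> NEW (unique so far: 11)
Unique types: ('boy', 'few', 'near', 'rarely', 'slowly', 'table', 'teacher', 'that', 'walks', 'when', 'woman')
Vocabulary size: 11

11


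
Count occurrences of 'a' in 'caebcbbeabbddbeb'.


Scanning 'caebcbbeabbddbeb' for 'a':
  Position 1: 'a' -> MATCH (count: 1)
  Position 8: 'a' -> MATCH (count: 2)
Total occurrences of 'a': 2

2


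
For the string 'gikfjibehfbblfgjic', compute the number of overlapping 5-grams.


String 'gikfjibehfbblfgjic' has length L = 18.
Number of overlapping n-grams = L - n + 1
Substituting: 18 - 5 + 1 = 14

14


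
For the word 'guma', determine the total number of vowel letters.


Scanning each character of 'guma':
  Position 1: 'g' -> consonant (running count: 0)
  Position 2: 'u' -> vowel (running count: 1)
  Position 3: 'm' -> consonant (running count: 1)
  Position 4: 'a' -> vowel (running count: 2)
Total vowels: 2

2


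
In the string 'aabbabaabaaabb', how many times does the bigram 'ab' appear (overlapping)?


Scanning 'aabbabaabaaabb' for bigram 'ab':
  Position 0: 'aa' -> no
  Position 1: 'ab' -> MATCH
  Position 2: 'bb' -> no
  Position 3: 'ba' -> no
  Position 4: 'ab' -> MATCH
  Position 5: 'ba' -> no
  Position 6: 'aa' -> no
  Position 7: 'ab' -> MATCH
  Position 8: 'ba' -> no
  Position 9: 'aa' -> no
  Position 10: 'aa' -> no
  Position 11: 'ab' -> MATCH
  Position 12: 'bb' -> no
Total matches: 4

4


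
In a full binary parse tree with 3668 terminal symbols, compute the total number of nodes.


Leaf nodes (terminals): 3668
Internal nodes = n - 1 = 3668 - 1 = 3667
Total = leaves + internal = 3668 + 3667 = 7335

7335


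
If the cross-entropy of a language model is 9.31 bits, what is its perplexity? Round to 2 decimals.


Perplexity formula: PP = 2^H
H = 9.31
PP = 2^9.31
Decompose: 2^9.31 = 2^9 * 2^0.31
2^9 = 512, 2^0.31 ~ 1.2397077
PP ~ 512 * 1.2397077 = 634.7303424
Rounded to 2 decimals: 634.73

634.73


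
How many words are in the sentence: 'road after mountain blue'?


Counting words by splitting on spaces:
  Word 1: 'road'
  Word 2: 'after'
  Word 3: 'mountain'
  Word 4: 'blue'
Total words: 4

4


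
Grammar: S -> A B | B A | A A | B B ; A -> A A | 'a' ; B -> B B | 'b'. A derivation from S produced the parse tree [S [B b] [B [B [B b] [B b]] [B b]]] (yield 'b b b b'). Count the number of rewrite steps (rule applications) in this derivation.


Every bracketed nonterminal node [X ...] in the tree is produced by exactly one rule application.
Reading the tree off as a leftmost derivation:
  Step 1: S  =>  B B   (applied S -> B B)
  Step 2: B B  =>  b B   (applied B -> b)
  Step 3: b B  =>  b B B   (applied B -> B B)
  Step 4: b B B  =>  b B B B   (applied B -> B B)
  Step 5: b B B B  =>  b b B B   (applied B -> b)
  Step 6: b b B B  =>  b b b B   (applied B -> b)
  Step 7: b b b B  =>  b b b b   (applied B -> b)
Final yield: b b b b
Total rewrite steps: 7

7


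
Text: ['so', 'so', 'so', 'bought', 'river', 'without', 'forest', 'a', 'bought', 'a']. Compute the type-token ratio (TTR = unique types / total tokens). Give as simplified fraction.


Tokens: 10
Unique types: ('a', 'bought', 'forest', 'river', 'so', 'without') = 6
TTR = 6/10
Simplify: divide both by 2 -> 3/5
TTR = 3/5

3/5


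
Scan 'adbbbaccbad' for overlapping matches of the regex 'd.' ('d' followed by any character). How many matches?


Pattern: d. means 'd' followed by any character.
Scanning 'adbbbaccbad' position-by-position:
  Pos 0: window 'ad' -> no
  Pos 1: window 'db' -> MATCH
  Pos 2: window 'bb' -> no
  Pos 3: window 'bb' -> no
  Pos 4: window 'ba' -> no
  Pos 5: window 'ac' -> no
  Pos 6: window 'cc' -> no
  Pos 7: window 'cb' -> no
  Pos 8: window 'ba' -> no
  Pos 9: window 'ad' -> no
  Pos 10: window 'd' -> no
Total matches: 1

1


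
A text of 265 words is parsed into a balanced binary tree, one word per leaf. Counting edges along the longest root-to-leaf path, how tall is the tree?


In a balanced binary tree with n leaves the deepest leaf is ceil(log2(n)) edges below the root.
log2(265) = 8.0498
ceil(8.0498) = 9
height (edges) = 9

9


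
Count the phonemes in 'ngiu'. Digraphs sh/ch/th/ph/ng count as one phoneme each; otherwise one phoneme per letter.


Parsing 'ngiu' greedily, digraphs first:
  'ng' -> digraph (1 consonant phoneme) (phonemes so far: 1)
  'i' -> vowel phoneme (phonemes so far: 2)
  'u' -> vowel phoneme (phonemes so far: 3)
Total phonemes: 3

3


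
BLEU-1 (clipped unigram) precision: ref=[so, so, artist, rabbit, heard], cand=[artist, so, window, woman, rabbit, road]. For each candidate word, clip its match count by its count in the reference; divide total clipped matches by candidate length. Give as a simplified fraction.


Reference word counts: {'artist': 1, 'heard': 1, 'rabbit': 1, 'so': 2}
Checking each candidate word (with clipping):
  'artist' -> in reference (ref count 1, used 1/1) -> match (matches: 1)
  'so' -> in reference (ref count 2, used 1/2) -> match (matches: 2)
  'window' -> not in reference -> no match (matches: 2)
  'woman' -> not in reference -> no match (matches: 2)
  'rabbit' -> in reference (ref count 1, used 1/1) -> match (matches: 3)
  'road' -> not in reference -> no match (matches: 3)
Clipped matches: 3, Candidate length: 6
Precision = 3/6 = 1/2

1/2


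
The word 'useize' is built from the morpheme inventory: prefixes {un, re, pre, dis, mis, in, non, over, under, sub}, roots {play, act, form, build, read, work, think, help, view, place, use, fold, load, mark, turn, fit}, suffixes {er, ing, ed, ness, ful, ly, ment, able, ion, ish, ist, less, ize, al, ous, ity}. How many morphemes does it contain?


Segmenting 'useize' against the inventory:
  'use' -> root (morpheme 1)
  'ize' -> suffix (morpheme 2)
Total morphemes: 2

2


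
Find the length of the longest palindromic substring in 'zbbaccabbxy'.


Scanning 'zbbaccabbxy' for palindromic substrings.
Substring at positions 1-8: 'bbaccabb'.
Check: reverse('bbaccabb') = 'bbaccabb' -> palindrome confirmed.
Neighbouring characters ('z' / 'x') break symmetry, so it cannot extend further.
No longer palindromic substring exists; longest length = 8

8


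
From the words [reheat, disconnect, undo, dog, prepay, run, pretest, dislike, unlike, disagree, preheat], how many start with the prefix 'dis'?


Checking each word for prefix 'dis':
  'reheat' -> no (count: 0)
  'disconnect' -> YES, starts with 'dis' (count: 1)
  'undo' -> no (count: 1)
  'dog' -> no (count: 1)
  'prepay' -> no (count: 1)
  'run' -> no (count: 1)
  'pretest' -> no (count: 1)
  'dislike' -> YES, starts with 'dis' (count: 2)
  'unlike' -> no (count: 2)
  'disagree' -> YES, starts with 'dis' (count: 3)
  'preheat' -> no (count: 3)
Total with prefix 'dis': 3

3


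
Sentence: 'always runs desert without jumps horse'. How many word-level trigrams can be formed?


Word trigrams from [6] words:
  Trigram 1: (always runs desert)
  Trigram 2: (runs desert without)
  Trigram 3: (desert without jumps)
  Trigram 4: (without jumps horse)
Total word trigrams: 6 - 2 = 4

4


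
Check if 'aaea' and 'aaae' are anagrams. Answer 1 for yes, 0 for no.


Sort characters of 'aaea': 'aaae'
Sort characters of 'aaae': 'aaae'
Sorted forms match -> they ARE anagrams
Result: 1

1


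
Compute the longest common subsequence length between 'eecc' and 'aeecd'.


DP table for LCS of 'eecc' and 'aeecd':
       a  e  e  c  d
    0  0  0  0  0  0
  e 0  0  1  1  1  1
  e 0  0  1  2  2  2
  c 0  0  1  2  3  3
  c 0  0  1  2  3  3
LCS: 'eec'
LCS length = 3

3


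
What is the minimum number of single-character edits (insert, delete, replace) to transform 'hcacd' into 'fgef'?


Building DP table for s1='hcacd' (len 5) and s2='fgef' (len 4):
       f  g  e  f
    0  1  2  3  4
  h 1  1  2  3  4
  c 2  2  2  3  4
  a 3  3  3  3  4
  c 4  4  4  4  4
  d 5  5  5  5  5
Edit distance = dp[5][4] = 5

5


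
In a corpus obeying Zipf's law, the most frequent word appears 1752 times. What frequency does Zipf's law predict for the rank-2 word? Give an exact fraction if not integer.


Zipf's law: freq(rank) = f1 / rank
f1 = 1752, rank = 2
freq = 1752 / 2
= 876

876


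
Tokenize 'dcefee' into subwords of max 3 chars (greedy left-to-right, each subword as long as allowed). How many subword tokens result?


'dcefee' has 6 characters.
Chunking with max size 3:
  Chunk 1: 'dce' (positions 0-2)
  Chunk 2: 'fee' (positions 3-5)
Total chunks: ceil(6 / 3) = 2

2


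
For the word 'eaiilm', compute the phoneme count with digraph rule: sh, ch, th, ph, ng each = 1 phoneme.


Parsing 'eaiilm' greedily, digraphs first:
  'e' -> vowel phoneme (phonemes so far: 1)
  'a' -> vowel phoneme (phonemes so far: 2)
  'i' -> vowel phoneme (phonemes so far: 3)
  'i' -> vowel phoneme (phonemes so far: 4)
  'l' -> consonant phoneme (phonemes so far: 5)
  'm' -> consonant phoneme (phonemes so far: 6)
Total phonemes: 6

6


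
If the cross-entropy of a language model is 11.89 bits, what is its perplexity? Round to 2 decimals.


Perplexity formula: PP = 2^H
H = 11.89
PP = 2^11.89
Decompose: 2^11.89 = 2^11 * 2^0.89
2^11 = 2048, 2^0.89 ~ 1.8531761
PP ~ 2048 * 1.8531761 = 3795.3046528
Rounded to 2 decimals: 3795.30

3795.30


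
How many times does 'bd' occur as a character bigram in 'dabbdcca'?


Scanning 'dabbdcca' for bigram 'bd':
  Position 0: 'da' -> no
  Position 1: 'ab' -> no
  Position 2: 'bb' -> no
  Position 3: 'bd' -> MATCH
  Position 4: 'dc' -> no
  Position 5: 'cc' -> no
  Position 6: 'ca' -> no
Total matches: 1

1


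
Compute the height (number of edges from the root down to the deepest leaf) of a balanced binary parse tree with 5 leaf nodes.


In a balanced binary tree with n leaves the deepest leaf is ceil(log2(n)) edges below the root.
log2(5) = 2.3219
ceil(2.3219) = 3
height (edges) = 3

3


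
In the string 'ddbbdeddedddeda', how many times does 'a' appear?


Scanning 'ddbbdeddedddeda' for 'a':
  Position 14: 'a' -> MATCH (count: 1)
Total occurrences of 'a': 1

1


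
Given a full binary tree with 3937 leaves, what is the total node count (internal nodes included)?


Leaf nodes (terminals): 3937
Internal nodes = n - 1 = 3937 - 1 = 3936
Total = leaves + internal = 3937 + 3936 = 7873

7873


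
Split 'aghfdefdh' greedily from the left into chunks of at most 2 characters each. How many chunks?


'aghfdefdh' has 9 characters.
Chunking with max size 2:
  Chunk 1: 'ag' (positions 0-1)
  Chunk 2: 'hf' (positions 2-3)
  Chunk 3: 'de' (positions 4-5)
  Chunk 4: 'fd' (positions 6-7)
  Chunk 5: 'h' (positions 8-8)
Total chunks: ceil(9 / 2) = 5

5


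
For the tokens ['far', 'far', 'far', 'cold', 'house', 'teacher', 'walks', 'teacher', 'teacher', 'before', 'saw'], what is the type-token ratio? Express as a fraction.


Tokens: 11
Unique types: ('before', 'cold', 'far', 'house', 'saw', 'teacher', 'walks') = 7
TTR = 7/11
Already in lowest terms.

7/11


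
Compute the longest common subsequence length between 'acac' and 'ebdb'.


DP table for LCS of 'acac' and 'ebdb':
       e  b  d  b
    0  0  0  0  0
  a 0  0  0  0  0
  c 0  0  0  0  0
  a 0  0  0  0  0
  c 0  0  0  0  0
LCS length = 0

0


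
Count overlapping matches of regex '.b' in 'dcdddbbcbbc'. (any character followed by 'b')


Pattern: .b means any character followed by 'b'.
Scanning 'dcdddbbcbbc' position-by-position:
  Pos 0: window 'dc' -> no
  Pos 1: window 'cd' -> no
  Pos 2: window 'dd' -> no
  Pos 3: window 'dd' -> no
  Pos 4: window 'db' -> MATCH
  Pos 5: window 'bb' -> MATCH
  Pos 6: window 'bc' -> no
  Pos 7: window 'cb' -> MATCH
  Pos 8: window 'bb' -> MATCH
  Pos 9: window 'bc' -> no
  Pos 10: window 'c' -> no
Total matches: 4

4


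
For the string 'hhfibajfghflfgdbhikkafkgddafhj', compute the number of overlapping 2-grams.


String 'hhfibajfghflfgdbhikkafkgddafhj' has length L = 30.
Number of overlapping n-grams = L - n + 1
Substituting: 30 - 2 + 1 = 29

29


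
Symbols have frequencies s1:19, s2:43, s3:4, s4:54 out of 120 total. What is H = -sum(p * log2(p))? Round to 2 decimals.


Computing entropy H = -sum(p_i * log2(p_i)):
  s1: p = 19/120 = 0.1583, -p*log2(p) = 0.4210
  s2: p = 43/120 = 0.3583, -p*log2(p) = 0.5306
  s3: p = 4/120 = 0.0333, -p*log2(p) = 0.1636
  s4: p = 54/120 = 0.4500, -p*log2(p) = 0.5184
H = sum of terms = 1.6336
Rounded to 2 decimals: 1.63

1.63


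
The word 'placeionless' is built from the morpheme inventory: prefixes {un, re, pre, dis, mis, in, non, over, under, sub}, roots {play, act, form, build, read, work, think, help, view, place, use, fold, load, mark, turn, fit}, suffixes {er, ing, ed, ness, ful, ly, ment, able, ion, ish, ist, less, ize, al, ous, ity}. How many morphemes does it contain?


Segmenting 'placeionless' against the inventory:
  'place' -> root (morpheme 1)
  'ion' -> suffix (morpheme 2)
  'less' -> suffix (morpheme 3)
Total morphemes: 3

3


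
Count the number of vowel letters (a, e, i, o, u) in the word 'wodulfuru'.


Scanning each character of 'wodulfuru':
  Position 1: 'w' -> consonant (running count: 0)
  Position 2: 'o' -> vowel (running count: 1)
  Position 3: 'd' -> consonant (running count: 1)
  Position 4: 'u' -> vowel (running count: 2)
  Position 5: 'l' -> consonant (running count: 2)
  Position 6: 'f' -> consonant (running count: 2)
  Position 7: 'u' -> vowel (running count: 3)
  Position 8: 'r' -> consonant (running count: 3)
  Position 9: 'u' -> vowel (running count: 4)
Total vowels: 4

4


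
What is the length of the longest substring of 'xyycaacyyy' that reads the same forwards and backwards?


Scanning 'xyycaacyyy' for palindromic substrings.
Substring at positions 1-8: 'yycaacyy'.
Check: reverse('yycaacyy') = 'yycaacyy' -> palindrome confirmed.
Neighbouring characters ('x' / 'y') break symmetry, so it cannot extend further.
No longer palindromic substring exists; longest length = 8

8


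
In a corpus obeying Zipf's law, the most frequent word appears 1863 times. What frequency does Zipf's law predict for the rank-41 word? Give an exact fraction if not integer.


Zipf's law: freq(rank) = f1 / rank
f1 = 1863, rank = 41
freq = 1863 / 41
GCD(1863, 41) = 1
Simplified: 1863/41

1863/41


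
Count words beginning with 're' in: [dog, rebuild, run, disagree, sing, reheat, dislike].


Checking each word for prefix 're':
  'dog' -> no (count: 0)
  'rebuild' -> YES, starts with 're' (count: 1)
  'run' -> no (count: 1)
  'disagree' -> no (count: 1)
  'sing' -> no (count: 1)
  'reheat' -> YES, starts with 're' (count: 2)
  'dislike' -> no (count: 2)
Total with prefix 're': 2

2


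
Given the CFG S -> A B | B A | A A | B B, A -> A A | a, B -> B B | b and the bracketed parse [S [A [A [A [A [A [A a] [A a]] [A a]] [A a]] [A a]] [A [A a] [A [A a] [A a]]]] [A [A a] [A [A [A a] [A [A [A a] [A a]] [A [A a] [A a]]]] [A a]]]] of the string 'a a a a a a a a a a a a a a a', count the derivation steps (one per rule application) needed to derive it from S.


Every bracketed nonterminal node [X ...] in the tree is produced by exactly one rule application.
Reading the tree off as a leftmost derivation:
  Step 1: S  =>  A A   (applied S -> A A)
  Step 2: A A  =>  A A A   (applied A -> A A)
  Step 3: A A A  =>  A A A A   (applied A -> A A)
  Step 4: A A A A  =>  A A A A A   (applied A -> A A)
  Step 5: A A A A A  =>  A A A A A A   (applied A -> A A)
  Step 6: A A A A A A  =>  A A A A A A A   (applied A -> A A)
  Step 7: A A A A A A A  =>  a A A A A A A   (applied A -> a)
  Step 8: a A A A A A A  =>  a a A A A A A   (applied A -> a)
  Step 9: a a A A A A A  =>  a a a A A A A   (applied A -> a)
  Step 10: a a a A A A A  =>  a a a a A A A   (applied A -> a)
  Step 11: a a a a A A A  =>  a a a a a A A   (applied A -> a)
  Step 12: a a a a a A A  =>  a a a a a A A A   (applied A -> A A)
  Step 13: a a a a a A A A  =>  a a a a a a A A   (applied A -> a)
  Step 14: a a a a a a A A  =>  a a a a a a A A A   (applied A -> A A)
  Step 15: a a a a a a A A A  =>  a a a a a a a A A   (applied A -> a)
  Step 16: a a a a a a a A A  =>  a a a a a a a a A   (applied A -> a)
  Step 17: a a a a a a a a A  =>  a a a a a a a a A A   (applied A -> A A)
  Step 18: a a a a a a a a A A  =>  a a a a a a a a a A   (applied A -> a)
  Step 19: a a a a a a a a a A  =>  a a a a a a a a a A A   (applied A -> A A)
  Step 20: a a a a a a a a a A A  =>  a a a a a a a a a A A A   (applied A -> A A)
  Step 21: a a a a a a a a a A A A  =>  a a a a a a a a a a A A   (applied A -> a)
  Step 22: a a a a a a a a a a A A  =>  a a a a a a a a a a A A A   (applied A -> A A)
  Step 23: a a a a a a a a a a A A A  =>  a a a a a a a a a a A A A A   (applied A -> A A)
  Step 24: a a a a a a a a a a A A A A  =>  a a a a a a a a a a a A A A   (applied A -> a)
  Step 25: a a a a a a a a a a a A A A  =>  a a a a a a a a a a a a A A   (applied A -> a)
  Step 26: a a a a a a a a a a a a A A  =>  a a a a a a a a a a a a A A A   (applied A -> A A)
  Step 27: a a a a a a a a a a a a A A A  =>  a a a a a a a a a a a a a A A   (applied A -> a)
  Step 28: a a a a a a a a a a a a a A A  =>  a a a a a a a a a a a a a a A   (applied A -> a)
  Step 29: a a a a a a a a a a a a a a A  =>  a a a a a a a a a a a a a a a   (applied A -> a)
Final yield: a a a a a a a a a a a a a a a
Total rewrite steps: 29

29


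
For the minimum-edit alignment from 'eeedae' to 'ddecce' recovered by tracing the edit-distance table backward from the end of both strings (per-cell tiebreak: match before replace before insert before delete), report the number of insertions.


Edit distance = 4. Backtracking from cell (6, 6) with preference match > replace > insert > delete,
then listing the resulting alignment 'eeedae' -> 'ddecce' left to right:
  Step 1: replace e->d
  Step 2: replace e->d
  Step 3: keep 'e'
  Step 4: replace d->c
  Step 5: replace a->c
  Step 6: keep 'e'
Total insertions: 0

0
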